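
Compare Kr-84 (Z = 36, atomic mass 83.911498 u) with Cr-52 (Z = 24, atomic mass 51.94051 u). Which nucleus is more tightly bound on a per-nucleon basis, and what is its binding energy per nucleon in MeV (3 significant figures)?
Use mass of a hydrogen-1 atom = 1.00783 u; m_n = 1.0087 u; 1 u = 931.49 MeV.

Kr-84: Σm = 36(1.00783) + 48(1.0087) = 84.69948 u; Δm = 0.787982 u; E_B = 734.00 MeV; E_B/A = 8.738 MeV
Cr-52: Σm = 24(1.00783) + 28(1.0087) = 52.43152 u; Δm = 0.49101 u; E_B = 457.37 MeV; E_B/A = 8.796 MeV
Cr-52 has the higher binding energy per nucleon, so it is the more tightly bound nucleus.

Cr-52; 8.80 MeV/nucleon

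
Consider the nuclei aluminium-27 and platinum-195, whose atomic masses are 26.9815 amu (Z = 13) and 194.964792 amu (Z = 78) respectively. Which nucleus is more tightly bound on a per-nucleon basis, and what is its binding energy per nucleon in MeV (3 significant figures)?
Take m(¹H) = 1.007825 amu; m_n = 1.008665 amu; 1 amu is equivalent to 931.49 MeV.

aluminium-27; 8.33 MeV/nucleon

aluminium-27: Σm = 13(1.007825) + 14(1.008665) = 27.223035 amu; Δm = 0.241535 amu; E_B = 224.99 MeV; E_B/A = 8.333 MeV
platinum-195: Σm = 78(1.007825) + 117(1.008665) = 196.624155 amu; Δm = 1.659363 amu; E_B = 1545.7 MeV; E_B/A = 7.927 MeV
aluminium-27 has the higher binding energy per nucleon, so it is the more tightly bound nucleus.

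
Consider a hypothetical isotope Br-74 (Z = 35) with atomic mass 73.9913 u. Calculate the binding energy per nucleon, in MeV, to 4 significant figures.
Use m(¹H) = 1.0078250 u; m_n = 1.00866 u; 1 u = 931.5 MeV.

7.808 MeV/nucleon

Z = 35, so N = A − Z = 74 − 35 = 39.
Total constituent mass: 35 × 1.0078250 + 39 × 1.00866 = 74.6116150 u
Δm = 74.6116150 − 73.9913 = 0.6203150 u
E_B = 0.6203150 × 931.5 = 577.823 MeV
Dividing by A = 74 gives 7.808 MeV per nucleon.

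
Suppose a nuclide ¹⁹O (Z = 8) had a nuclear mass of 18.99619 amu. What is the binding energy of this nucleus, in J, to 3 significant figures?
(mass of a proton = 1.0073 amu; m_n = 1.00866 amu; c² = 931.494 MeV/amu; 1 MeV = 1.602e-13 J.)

2.35e-11 J

Z = 8, so N = A − Z = 19 − 8 = 11.
Σm = 8·m_p + 11·m_n = 8.0584 + 11.09526 = 19.15366 amu
Δm = 19.15366 − 18.99619 = 0.15747 amu
Binding energy = Δm·c² = 0.15747 × 931.494 MeV/amu = 146.682 MeV
In joules: 146.682 MeV × 1.602e-13 J/MeV = 2.3498e-11 J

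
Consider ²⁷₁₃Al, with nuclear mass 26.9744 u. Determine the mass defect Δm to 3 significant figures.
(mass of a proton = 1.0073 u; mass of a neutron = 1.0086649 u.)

0.242 u

The nucleus contains 13 protons and 27 − 13 = 14 neutrons.
Total constituent mass: 13 × 1.0073 + 14 × 1.0086649 = 27.2162086 u
Mass defect Δm = 27.2162086 − 26.9744 = 0.2418086 u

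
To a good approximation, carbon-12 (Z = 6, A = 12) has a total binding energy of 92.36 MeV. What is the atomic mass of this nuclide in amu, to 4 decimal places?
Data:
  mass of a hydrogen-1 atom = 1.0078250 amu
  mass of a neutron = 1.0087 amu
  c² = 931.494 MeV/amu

12.0000 amu

Mass defect = 92.36 MeV / (931.494 MeV/amu) = 0.099153 amu
Constituent mass = 6(1.0078250) + 6(1.0087) = 12.0991500 amu
Atomic mass = 12.0991500 − 0.099153 = 11.9999970 amu ≈ 12.0000 amu (to 4 decimal places)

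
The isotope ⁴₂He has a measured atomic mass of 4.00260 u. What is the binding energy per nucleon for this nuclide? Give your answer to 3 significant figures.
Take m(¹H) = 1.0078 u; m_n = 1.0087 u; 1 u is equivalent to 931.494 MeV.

7.08 MeV/nucleon

The nucleus contains 2 protons and 4 − 2 = 2 neutrons.
Total constituent mass: 2 × 1.0078 + 2 × 1.0087 = 4.0330 u
The mass defect is 4.0330 − 4.00260 = 0.03040 u.
Converting to energy: 0.03040 u × 931.494 MeV/u = 28.3174 MeV
Per nucleon: 28.3174 / 4 = 7.079 MeV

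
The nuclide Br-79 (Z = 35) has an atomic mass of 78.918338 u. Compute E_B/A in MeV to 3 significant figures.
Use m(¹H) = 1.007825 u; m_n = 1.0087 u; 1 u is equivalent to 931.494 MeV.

8.71 MeV/nucleon

With 35 protons and 44 neutrons (A = 79):
Total constituent mass: 35 × 1.007825 + 44 × 1.0087 = 79.656675 u
Δm = 79.656675 − 78.918338 = 0.738337 u
Converting to energy: 0.738337 u × 931.494 MeV/u = 687.756 MeV
Per nucleon: 687.756 / 79 = 8.706 MeV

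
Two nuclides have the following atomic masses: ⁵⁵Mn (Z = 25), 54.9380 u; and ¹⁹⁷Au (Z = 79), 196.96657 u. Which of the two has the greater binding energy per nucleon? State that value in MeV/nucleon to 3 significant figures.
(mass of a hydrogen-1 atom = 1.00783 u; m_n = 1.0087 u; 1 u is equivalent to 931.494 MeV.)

⁵⁵Mn: Σm = 25(1.00783) + 30(1.0087) = 55.45675 u; Δm = 0.51875 u; E_B = 483.21 MeV; E_B/A = 8.786 MeV
¹⁹⁷Au: Σm = 79(1.00783) + 118(1.0087) = 198.64517 u; Δm = 1.67860 u; E_B = 1563.6 MeV; E_B/A = 7.937 MeV
⁵⁵Mn has the higher binding energy per nucleon, so it is the more tightly bound nucleus.

⁵⁵Mn; 8.79 MeV/nucleon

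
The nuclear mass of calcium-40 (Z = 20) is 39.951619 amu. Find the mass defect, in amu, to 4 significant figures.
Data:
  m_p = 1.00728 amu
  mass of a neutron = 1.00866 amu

Total constituent mass: 20 × 1.00728 + 20 × 1.00866 = 40.31880 amu
Δm = 40.31880 − 39.951619 = 0.367181 amu

0.3672 amu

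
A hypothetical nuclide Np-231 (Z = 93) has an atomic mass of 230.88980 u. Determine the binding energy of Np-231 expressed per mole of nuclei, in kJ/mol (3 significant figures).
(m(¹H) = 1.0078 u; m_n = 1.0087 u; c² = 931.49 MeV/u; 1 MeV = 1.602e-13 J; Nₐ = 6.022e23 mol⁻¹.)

1.83e+11 kJ/mol

With 93 protons and 138 neutrons (A = 231):
Mass of separated nucleons = 93(1.0078) + 138(1.0087) = 93.7254 + 139.2006 = 232.9260 u
Δm = 232.9260 − 230.88980 = 2.03620 u
Binding energy = Δm·c² = 2.03620 × 931.49 MeV/u = 1896.70 MeV
Per nucleus in joules: 1896.70 MeV × 1.602e-13 J/MeV = 3.0385e-10 J
Per mole: 3.0385e-10 J × 6.022e23 mol⁻¹ = 1.8298e+14 J/mol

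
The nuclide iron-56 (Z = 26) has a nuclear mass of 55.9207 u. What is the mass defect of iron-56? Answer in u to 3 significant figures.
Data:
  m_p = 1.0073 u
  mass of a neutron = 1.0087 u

0.530 u

The nucleus contains 26 protons and 56 − 26 = 30 neutrons.
Mass of separated nucleons = 26(1.0073) + 30(1.0087) = 26.1898 + 30.2610 = 56.4508 u
The mass defect is 56.4508 − 55.9207 = 0.5301 u.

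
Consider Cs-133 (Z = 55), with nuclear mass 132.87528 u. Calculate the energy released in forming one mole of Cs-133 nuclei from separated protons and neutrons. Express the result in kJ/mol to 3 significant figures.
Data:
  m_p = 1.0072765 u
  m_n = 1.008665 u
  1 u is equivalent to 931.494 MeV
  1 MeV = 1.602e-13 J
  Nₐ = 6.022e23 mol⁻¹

The nucleus contains 55 protons and 133 − 55 = 78 neutrons.
Mass of separated nucleons = 55(1.0072765) + 78(1.008665) = 55.4002075 + 78.675870 = 134.0760775 u
Δm = 134.0760775 − 132.87528 = 1.2007975 u
Converting to energy: 1.2007975 u × 931.494 MeV/u = 1118.54 MeV
Per nucleus in joules: 1118.54 MeV × 1.602e-13 J/MeV = 1.7919e-10 J
Per mole: 1.7919e-10 J × 6.022e23 mol⁻¹ = 1.0791e+14 J/mol

1.08e+11 kJ/mol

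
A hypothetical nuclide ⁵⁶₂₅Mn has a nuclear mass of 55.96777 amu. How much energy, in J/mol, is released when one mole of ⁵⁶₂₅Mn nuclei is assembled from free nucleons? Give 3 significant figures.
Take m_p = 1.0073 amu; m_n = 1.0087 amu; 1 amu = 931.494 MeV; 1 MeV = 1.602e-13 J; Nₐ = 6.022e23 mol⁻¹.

With 25 protons and 31 neutrons (A = 56):
Σm = 25·m_p + 31·m_n = 25.1825 + 31.2697 = 56.4522 amu
Δm = 56.4522 − 55.96777 = 0.48443 amu
E_B = 0.48443 × 931.494 = 451.244 MeV
Per nucleus in joules: 451.244 MeV × 1.602e-13 J/MeV = 7.2289e-11 J
Per mole: 7.2289e-11 J × 6.022e23 mol⁻¹ = 4.3532e+13 J/mol

4.35e+13 J/mol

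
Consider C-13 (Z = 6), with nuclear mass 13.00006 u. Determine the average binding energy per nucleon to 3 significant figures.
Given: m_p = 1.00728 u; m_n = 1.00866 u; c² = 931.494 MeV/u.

7.47 MeV/nucleon

Σm = 6·m_p + 7·m_n = 6.04368 + 7.06062 = 13.10430 u
Δm = 13.10430 − 13.00006 = 0.10424 u
Binding energy = Δm·c² = 0.10424 × 931.494 MeV/u = 97.0989 MeV
Dividing by A = 13 gives 7.469 MeV per nucleon.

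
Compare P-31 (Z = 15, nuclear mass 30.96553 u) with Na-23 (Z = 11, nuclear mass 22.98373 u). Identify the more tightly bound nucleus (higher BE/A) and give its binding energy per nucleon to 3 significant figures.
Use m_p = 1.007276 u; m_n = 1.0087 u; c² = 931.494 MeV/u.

P-31; 8.50 MeV/nucleon

P-31: Σm = 15(1.007276) + 16(1.0087) = 31.248340 u; Δm = 0.282810 u; E_B = 263.44 MeV; E_B/A = 8.498 MeV
Na-23: Σm = 11(1.007276) + 12(1.0087) = 23.184436 u; Δm = 0.200706 u; E_B = 186.96 MeV; E_B/A = 8.129 MeV
P-31 has the higher binding energy per nucleon, so it is the more tightly bound nucleus.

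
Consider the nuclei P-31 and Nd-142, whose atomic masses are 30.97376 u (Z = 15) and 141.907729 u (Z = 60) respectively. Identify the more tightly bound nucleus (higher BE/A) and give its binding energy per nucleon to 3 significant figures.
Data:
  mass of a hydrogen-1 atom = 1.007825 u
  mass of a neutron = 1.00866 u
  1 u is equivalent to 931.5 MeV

P-31: Σm = 15(1.007825) + 16(1.00866) = 31.255935 u; Δm = 0.282175 u; E_B = 262.85 MeV; E_B/A = 8.479 MeV
Nd-142: Σm = 60(1.007825) + 82(1.00866) = 143.179620 u; Δm = 1.271891 u; E_B = 1184.77 MeV; E_B/A = 8.343 MeV
P-31 has the higher binding energy per nucleon, so it is the more tightly bound nucleus.

P-31; 8.48 MeV/nucleon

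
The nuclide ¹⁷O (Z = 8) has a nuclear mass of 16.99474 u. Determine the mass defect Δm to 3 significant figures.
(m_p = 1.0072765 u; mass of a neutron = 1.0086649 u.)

Z = 8, so N = A − Z = 17 − 8 = 9.
Total constituent mass: 8 × 1.0072765 + 9 × 1.0086649 = 17.1361961 u
Δm = 17.1361961 − 16.99474 = 0.1414561 u

0.141 u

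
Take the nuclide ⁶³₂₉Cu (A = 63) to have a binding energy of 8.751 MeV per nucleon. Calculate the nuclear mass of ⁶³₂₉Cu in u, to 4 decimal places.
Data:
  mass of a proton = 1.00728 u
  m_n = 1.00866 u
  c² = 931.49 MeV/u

62.9137 u

Total binding energy = 63 × 8.751 = 551.313 MeV
Mass defect = 551.313 MeV / (931.49 MeV/u) = 0.591861 u
Constituent mass = 29(1.00728) + 34(1.00866) = 63.50556 u
Nuclear mass = 63.50556 − 0.591861 = 62.913699 u ≈ 62.9137 u (to 4 decimal places)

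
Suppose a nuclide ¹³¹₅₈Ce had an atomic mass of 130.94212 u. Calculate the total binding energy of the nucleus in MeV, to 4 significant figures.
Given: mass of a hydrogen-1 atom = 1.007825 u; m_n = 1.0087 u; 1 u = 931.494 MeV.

1068 MeV

The nucleus contains 58 protons and 131 − 58 = 73 neutrons.
Total constituent mass: 58 × 1.007825 + 73 × 1.0087 = 132.088950 u
Mass defect Δm = 132.088950 − 130.94212 = 1.146830 u
E_B = 1.146830 × 931.494 = 1068.27 MeV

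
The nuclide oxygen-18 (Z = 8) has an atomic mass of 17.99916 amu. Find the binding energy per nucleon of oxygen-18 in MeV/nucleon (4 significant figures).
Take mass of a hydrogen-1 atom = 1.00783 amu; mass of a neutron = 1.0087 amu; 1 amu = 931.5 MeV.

7.787 MeV/nucleon

Σm = 8·m(¹H) + 10·m_n = 8.06264 + 10.0870 = 18.14964 amu
The mass defect is 18.14964 − 17.99916 = 0.15048 amu.
Binding energy = Δm·c² = 0.15048 × 931.5 MeV/amu = 140.172 MeV
Dividing by A = 18 gives 7.787 MeV per nucleon.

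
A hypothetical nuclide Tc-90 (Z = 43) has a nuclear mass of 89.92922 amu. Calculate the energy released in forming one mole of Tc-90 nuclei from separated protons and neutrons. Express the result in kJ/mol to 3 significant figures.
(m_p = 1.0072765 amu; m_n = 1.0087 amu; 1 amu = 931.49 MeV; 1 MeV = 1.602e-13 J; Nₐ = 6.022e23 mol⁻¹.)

Σm = 43·m_p + 47·m_n = 43.3128895 + 47.4089 = 90.7217895 amu
Δm = 90.7217895 − 89.92922 = 0.7925695 amu
Converting to energy: 0.7925695 amu × 931.49 MeV/amu = 738.271 MeV
Per nucleus in joules: 738.271 MeV × 1.602e-13 J/MeV = 1.1827e-10 J
Per mole: 1.1827e-10 J × 6.022e23 mol⁻¹ = 7.1222e+13 J/mol

7.12e+10 kJ/mol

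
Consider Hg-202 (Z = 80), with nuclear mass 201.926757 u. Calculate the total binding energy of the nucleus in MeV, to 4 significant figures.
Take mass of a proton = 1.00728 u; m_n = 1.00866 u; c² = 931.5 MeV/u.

1595 MeV

Σm = 80·m_p + 122·m_n = 80.58240 + 123.05652 = 203.63892 u
The mass defect is 203.63892 − 201.926757 = 1.712163 u.
Binding energy = Δm·c² = 1.712163 × 931.5 MeV/u = 1594.88 MeV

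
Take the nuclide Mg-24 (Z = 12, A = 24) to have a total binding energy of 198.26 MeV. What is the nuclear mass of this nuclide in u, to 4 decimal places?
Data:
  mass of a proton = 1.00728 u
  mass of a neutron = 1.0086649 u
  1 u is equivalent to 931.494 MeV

23.9785 u

Mass defect = 198.26 MeV / (931.494 MeV/u) = 0.212841 u
Constituent mass = 12(1.00728) + 12(1.0086649) = 24.1913388 u
Nuclear mass = 24.1913388 − 0.212841 = 23.9784978 u ≈ 23.9785 u (to 4 decimal places)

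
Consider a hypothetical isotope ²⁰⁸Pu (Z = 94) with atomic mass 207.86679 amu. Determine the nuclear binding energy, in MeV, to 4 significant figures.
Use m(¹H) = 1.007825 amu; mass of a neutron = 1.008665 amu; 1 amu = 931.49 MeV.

1729 MeV

The nucleus contains 94 protons and 208 − 94 = 114 neutrons.
Mass of separated nucleons = 94(1.007825) + 114(1.008665) = 94.735550 + 114.987810 = 209.723360 amu
Δm = 209.723360 − 207.86679 = 1.856570 amu
Binding energy = Δm·c² = 1.856570 × 931.49 MeV/amu = 1729.38 MeV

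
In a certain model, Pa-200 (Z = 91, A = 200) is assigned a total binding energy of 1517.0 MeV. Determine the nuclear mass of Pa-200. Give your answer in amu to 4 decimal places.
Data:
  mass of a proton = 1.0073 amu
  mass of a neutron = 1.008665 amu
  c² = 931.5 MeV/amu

Mass defect = 1517.0 MeV / (931.5 MeV/amu) = 1.628556 amu
Constituent mass = 91(1.0073) + 109(1.008665) = 201.608785 amu
Nuclear mass = 201.608785 − 1.628556 = 199.980229 amu ≈ 199.9802 amu (to 4 decimal places)

199.9802 amu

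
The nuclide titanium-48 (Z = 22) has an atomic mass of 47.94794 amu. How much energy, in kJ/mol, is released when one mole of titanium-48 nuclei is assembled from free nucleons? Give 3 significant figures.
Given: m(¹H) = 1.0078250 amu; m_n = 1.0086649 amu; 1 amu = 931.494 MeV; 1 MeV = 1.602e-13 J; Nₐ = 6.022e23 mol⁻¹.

Mass of separated nucleons = 22(1.0078250) + 26(1.0086649) = 22.1721500 + 26.2252874 = 48.3974374 amu
The mass defect is 48.3974374 − 47.94794 = 0.4494974 amu.
E_B = 0.4494974 × 931.494 = 418.704 MeV
Per nucleus in joules: 418.704 MeV × 1.602e-13 J/MeV = 6.7076e-11 J
Per mole: 6.7076e-11 J × 6.022e23 mol⁻¹ = 4.0393e+13 J/mol

4.04e+10 kJ/mol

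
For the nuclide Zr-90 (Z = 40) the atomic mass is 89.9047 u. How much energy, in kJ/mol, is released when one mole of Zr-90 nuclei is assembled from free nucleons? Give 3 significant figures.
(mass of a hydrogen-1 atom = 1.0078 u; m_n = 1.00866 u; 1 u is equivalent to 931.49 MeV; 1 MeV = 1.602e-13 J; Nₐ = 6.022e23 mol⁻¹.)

The nucleus contains 40 protons and 90 − 40 = 50 neutrons.
Total constituent mass: 40 × 1.0078 + 50 × 1.00866 = 90.74500 u
Δm = 90.74500 − 89.9047 = 0.84030 u
E_B = 0.84030 × 931.49 = 782.731 MeV
Per nucleus in joules: 782.731 MeV × 1.602e-13 J/MeV = 1.2539e-10 J
Per mole: 1.2539e-10 J × 6.022e23 mol⁻¹ = 7.5510e+13 J/mol

7.55e+10 kJ/mol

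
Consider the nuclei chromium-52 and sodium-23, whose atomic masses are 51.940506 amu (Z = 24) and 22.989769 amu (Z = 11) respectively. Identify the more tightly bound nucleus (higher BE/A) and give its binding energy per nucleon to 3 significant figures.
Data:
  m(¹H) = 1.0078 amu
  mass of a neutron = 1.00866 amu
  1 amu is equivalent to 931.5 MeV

chromium-52; 8.76 MeV/nucleon

chromium-52: Σm = 24(1.0078) + 28(1.00866) = 52.42968 amu; Δm = 0.489174 amu; E_B = 455.67 MeV; E_B/A = 8.763 MeV
sodium-23: Σm = 11(1.0078) + 12(1.00866) = 23.18972 amu; Δm = 0.199951 amu; E_B = 186.25 MeV; E_B/A = 8.098 MeV
chromium-52 has the higher binding energy per nucleon, so it is the more tightly bound nucleus.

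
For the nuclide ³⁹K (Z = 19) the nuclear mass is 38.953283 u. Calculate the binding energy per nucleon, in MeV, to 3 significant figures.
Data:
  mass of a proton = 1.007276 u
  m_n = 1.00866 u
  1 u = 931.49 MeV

8.55 MeV/nucleon

Mass of separated nucleons = 19(1.007276) + 20(1.00866) = 19.138244 + 20.17320 = 39.311444 u
Mass defect Δm = 39.311444 − 38.953283 = 0.358161 u
Binding energy = Δm·c² = 0.358161 × 931.49 MeV/u = 333.623 MeV
Per nucleon: 333.623 / 39 = 8.554 MeV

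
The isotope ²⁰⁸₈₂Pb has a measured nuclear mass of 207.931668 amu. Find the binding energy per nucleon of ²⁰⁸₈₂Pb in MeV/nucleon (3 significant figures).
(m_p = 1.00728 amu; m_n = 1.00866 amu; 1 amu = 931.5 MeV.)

The nucleus contains 82 protons and 208 − 82 = 126 neutrons.
Mass of separated nucleons = 82(1.00728) + 126(1.00866) = 82.59696 + 127.09116 = 209.68812 amu
Δm = 209.68812 − 207.931668 = 1.756452 amu
Binding energy = Δm·c² = 1.756452 × 931.5 MeV/amu = 1636.14 MeV
Dividing by A = 208 gives 7.866 MeV per nucleon.

7.87 MeV/nucleon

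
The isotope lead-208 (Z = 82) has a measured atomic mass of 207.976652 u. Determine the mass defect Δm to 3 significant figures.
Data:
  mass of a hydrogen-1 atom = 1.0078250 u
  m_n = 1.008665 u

1.76 u

Total constituent mass: 82 × 1.0078250 + 126 × 1.008665 = 209.7334400 u
Δm = 209.7334400 − 207.976652 = 1.7567880 u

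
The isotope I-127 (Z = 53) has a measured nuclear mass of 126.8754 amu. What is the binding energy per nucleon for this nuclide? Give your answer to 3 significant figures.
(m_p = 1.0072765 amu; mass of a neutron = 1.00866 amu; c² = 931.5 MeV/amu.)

The nucleus contains 53 protons and 127 − 53 = 74 neutrons.
Total constituent mass: 53 × 1.0072765 + 74 × 1.00866 = 128.0264945 amu
Mass defect Δm = 128.0264945 − 126.8754 = 1.1510945 amu
Binding energy = Δm·c² = 1.1510945 × 931.5 MeV/amu = 1072.24 MeV
BE/A = 1072.24 MeV / 127 = 8.443 MeV/nucleon

8.44 MeV/nucleon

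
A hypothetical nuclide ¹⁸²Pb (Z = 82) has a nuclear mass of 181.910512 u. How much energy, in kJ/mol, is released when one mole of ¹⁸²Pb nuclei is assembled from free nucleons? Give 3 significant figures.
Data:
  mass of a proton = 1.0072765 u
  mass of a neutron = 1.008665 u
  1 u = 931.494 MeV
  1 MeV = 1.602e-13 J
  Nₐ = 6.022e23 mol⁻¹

1.40e+11 kJ/mol

Mass of separated nucleons = 82(1.0072765) + 100(1.008665) = 82.5966730 + 100.866500 = 183.4631730 u
Δm = 183.4631730 − 181.910512 = 1.5526610 u
Binding energy = Δm·c² = 1.5526610 × 931.494 MeV/u = 1446.29 MeV
Per nucleus in joules: 1446.29 MeV × 1.602e-13 J/MeV = 2.3170e-10 J
Per mole: 2.3170e-10 J × 6.022e23 mol⁻¹ = 1.3953e+14 J/mol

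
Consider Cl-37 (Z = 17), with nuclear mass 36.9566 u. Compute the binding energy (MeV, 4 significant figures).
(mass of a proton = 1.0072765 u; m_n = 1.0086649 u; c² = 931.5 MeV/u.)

317.1 MeV

Mass of separated nucleons = 17(1.0072765) + 20(1.0086649) = 17.1237005 + 20.1732980 = 37.2969985 u
Δm = 37.2969985 − 36.9566 = 0.3403985 u
Binding energy = Δm·c² = 0.3403985 × 931.5 MeV/u = 317.081 MeV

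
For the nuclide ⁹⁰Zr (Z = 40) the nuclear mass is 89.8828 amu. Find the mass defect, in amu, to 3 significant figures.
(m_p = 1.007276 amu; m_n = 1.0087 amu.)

0.843 amu

The nucleus contains 40 protons and 90 − 40 = 50 neutrons.
Σm = 40·m_p + 50·m_n = 40.291040 + 50.4350 = 90.726040 amu
Mass defect Δm = 90.726040 − 89.8828 = 0.843240 amu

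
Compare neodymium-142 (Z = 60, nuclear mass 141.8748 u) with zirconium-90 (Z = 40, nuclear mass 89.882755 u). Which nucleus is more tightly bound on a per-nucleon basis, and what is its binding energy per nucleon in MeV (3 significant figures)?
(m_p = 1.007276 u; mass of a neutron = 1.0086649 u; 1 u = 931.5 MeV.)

zirconium-90; 8.71 MeV/nucleon

neodymium-142: Σm = 60(1.007276) + 82(1.0086649) = 143.1470818 u; Δm = 1.2722818 u; E_B = 1185.1 MeV; E_B/A = 8.346 MeV
zirconium-90: Σm = 40(1.007276) + 50(1.0086649) = 90.7242850 u; Δm = 0.8415300 u; E_B = 783.89 MeV; E_B/A = 8.710 MeV
zirconium-90 has the higher binding energy per nucleon, so it is the more tightly bound nucleus.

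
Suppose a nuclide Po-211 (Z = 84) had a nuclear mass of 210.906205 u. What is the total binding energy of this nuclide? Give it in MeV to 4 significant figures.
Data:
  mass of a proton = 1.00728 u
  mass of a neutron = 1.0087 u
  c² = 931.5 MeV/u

The nucleus contains 84 protons and 211 − 84 = 127 neutrons.
Mass of separated nucleons = 84(1.00728) + 127(1.0087) = 84.61152 + 128.1049 = 212.71642 u
The mass defect is 212.71642 − 210.906205 = 1.810215 u.
Converting to energy: 1.810215 u × 931.5 MeV/u = 1686.22 MeV

1686 MeV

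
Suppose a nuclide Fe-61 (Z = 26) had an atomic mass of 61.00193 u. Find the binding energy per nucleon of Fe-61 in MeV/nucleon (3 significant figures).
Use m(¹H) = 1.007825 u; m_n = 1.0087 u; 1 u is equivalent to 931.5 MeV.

7.73 MeV/nucleon

Mass of separated nucleons = 26(1.007825) + 35(1.0087) = 26.203450 + 35.3045 = 61.507950 u
Mass defect Δm = 61.507950 − 61.00193 = 0.506020 u
Converting to energy: 0.506020 u × 931.5 MeV/u = 471.358 MeV
Dividing by A = 61 gives 7.727 MeV per nucleon.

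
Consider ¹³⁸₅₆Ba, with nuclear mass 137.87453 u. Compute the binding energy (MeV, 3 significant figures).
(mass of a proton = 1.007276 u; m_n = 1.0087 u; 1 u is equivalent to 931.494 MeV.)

Σm = 56·m_p + 82·m_n = 56.407456 + 82.7134 = 139.120856 u
Mass defect Δm = 139.120856 − 137.87453 = 1.246326 u
Binding energy = Δm·c² = 1.246326 × 931.494 MeV/u = 1160.95 MeV

1160 MeV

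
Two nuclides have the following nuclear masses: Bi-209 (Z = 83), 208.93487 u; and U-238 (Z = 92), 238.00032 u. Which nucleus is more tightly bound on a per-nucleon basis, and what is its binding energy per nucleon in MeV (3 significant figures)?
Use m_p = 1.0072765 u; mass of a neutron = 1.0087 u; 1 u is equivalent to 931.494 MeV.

Bi-209: Σm = 83(1.0072765) + 126(1.0087) = 210.7001495 u; Δm = 1.7652795 u; E_B = 1644.35 MeV; E_B/A = 7.868 MeV
U-238: Σm = 92(1.0072765) + 146(1.0087) = 239.9396380 u; Δm = 1.9393180 u; E_B = 1806.5 MeV; E_B/A = 7.590 MeV
Bi-209 has the higher binding energy per nucleon, so it is the more tightly bound nucleus.

Bi-209; 7.87 MeV/nucleon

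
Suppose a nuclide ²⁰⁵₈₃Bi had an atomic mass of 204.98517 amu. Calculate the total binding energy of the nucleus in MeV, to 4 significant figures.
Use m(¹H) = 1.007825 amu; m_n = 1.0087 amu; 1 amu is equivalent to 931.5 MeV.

Total constituent mass: 83 × 1.007825 + 122 × 1.0087 = 206.710875 amu
Mass defect Δm = 206.710875 − 204.98517 = 1.725705 amu
Converting to energy: 1.725705 amu × 931.5 MeV/amu = 1607.49 MeV

1607 MeV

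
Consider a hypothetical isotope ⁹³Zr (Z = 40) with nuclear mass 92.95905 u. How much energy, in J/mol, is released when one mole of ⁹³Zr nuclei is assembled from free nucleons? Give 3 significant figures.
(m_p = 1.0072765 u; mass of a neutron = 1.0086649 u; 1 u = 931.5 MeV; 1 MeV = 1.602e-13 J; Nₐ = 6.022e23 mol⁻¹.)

7.11e+13 J/mol

Total constituent mass: 40 × 1.0072765 + 53 × 1.0086649 = 93.7502997 u
Δm = 93.7502997 − 92.95905 = 0.7912497 u
E_B = 0.7912497 × 931.5 = 737.049 MeV
Per nucleus in joules: 737.049 MeV × 1.602e-13 J/MeV = 1.1808e-10 J
Per mole: 1.1808e-10 J × 6.022e23 mol⁻¹ = 7.1108e+13 J/mol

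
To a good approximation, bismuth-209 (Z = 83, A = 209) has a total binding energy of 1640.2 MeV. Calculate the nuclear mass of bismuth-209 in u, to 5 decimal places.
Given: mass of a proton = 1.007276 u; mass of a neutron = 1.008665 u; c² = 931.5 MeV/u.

208.93488 u

Mass defect = 1640.2 MeV / (931.5 MeV/u) = 1.7608159 u
Constituent mass = 83(1.007276) + 126(1.008665) = 210.695698 u
Nuclear mass = 210.695698 − 1.7608159 = 208.9348821 u ≈ 208.93488 u (to 5 decimal places)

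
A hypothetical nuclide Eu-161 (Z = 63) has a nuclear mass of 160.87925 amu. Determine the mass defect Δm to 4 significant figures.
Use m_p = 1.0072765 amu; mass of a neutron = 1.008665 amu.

1.428 amu

With 63 protons and 98 neutrons (A = 161):
Total constituent mass: 63 × 1.0072765 + 98 × 1.008665 = 162.3075895 amu
The mass defect is 162.3075895 − 160.87925 = 1.4283395 amu.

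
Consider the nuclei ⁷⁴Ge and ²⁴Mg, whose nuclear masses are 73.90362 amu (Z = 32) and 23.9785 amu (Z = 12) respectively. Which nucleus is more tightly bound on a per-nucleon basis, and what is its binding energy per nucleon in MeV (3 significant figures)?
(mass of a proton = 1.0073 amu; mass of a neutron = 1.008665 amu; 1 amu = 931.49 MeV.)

⁷⁴Ge; 8.73 MeV/nucleon

⁷⁴Ge: Σm = 32(1.0073) + 42(1.008665) = 74.597530 amu; Δm = 0.693910 amu; E_B = 646.37 MeV; E_B/A = 8.7347 MeV
²⁴Mg: Σm = 12(1.0073) + 12(1.008665) = 24.191580 amu; Δm = 0.213080 amu; E_B = 198.48 MeV; E_B/A = 8.270 MeV
⁷⁴Ge has the higher binding energy per nucleon, so it is the more tightly bound nucleus.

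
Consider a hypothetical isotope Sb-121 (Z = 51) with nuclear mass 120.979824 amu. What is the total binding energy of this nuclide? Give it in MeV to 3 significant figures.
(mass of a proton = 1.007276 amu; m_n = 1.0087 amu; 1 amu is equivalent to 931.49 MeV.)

Total constituent mass: 51 × 1.007276 + 70 × 1.0087 = 121.980076 amu
Δm = 121.980076 − 120.979824 = 1.000252 amu
Binding energy = Δm·c² = 1.000252 × 931.49 MeV/amu = 931.725 MeV

932 MeV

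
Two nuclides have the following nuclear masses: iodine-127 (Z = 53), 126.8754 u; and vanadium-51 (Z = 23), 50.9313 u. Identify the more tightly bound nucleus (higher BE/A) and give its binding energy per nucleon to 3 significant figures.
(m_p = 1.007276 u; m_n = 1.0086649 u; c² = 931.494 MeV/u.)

iodine-127: Σm = 53(1.007276) + 74(1.0086649) = 128.0268306 u; Δm = 1.1514306 u; E_B = 1072.55 MeV; E_B/A = 8.445 MeV
vanadium-51: Σm = 23(1.007276) + 28(1.0086649) = 51.4099652 u; Δm = 0.4786652 u; E_B = 445.87 MeV; E_B/A = 8.743 MeV
vanadium-51 has the higher binding energy per nucleon, so it is the more tightly bound nucleus.

vanadium-51; 8.74 MeV/nucleon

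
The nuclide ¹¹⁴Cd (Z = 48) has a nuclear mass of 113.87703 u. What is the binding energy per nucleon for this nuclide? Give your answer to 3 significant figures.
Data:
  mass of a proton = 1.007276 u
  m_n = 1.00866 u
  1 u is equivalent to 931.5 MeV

8.53 MeV/nucleon

Z = 48, so N = A − Z = 114 − 48 = 66.
Mass of separated nucleons = 48(1.007276) + 66(1.00866) = 48.349248 + 66.57156 = 114.920808 u
Mass defect Δm = 114.920808 − 113.87703 = 1.043778 u
E_B = 1.043778 × 931.5 = 972.279 MeV
Dividing by A = 114 gives 8.529 MeV per nucleon.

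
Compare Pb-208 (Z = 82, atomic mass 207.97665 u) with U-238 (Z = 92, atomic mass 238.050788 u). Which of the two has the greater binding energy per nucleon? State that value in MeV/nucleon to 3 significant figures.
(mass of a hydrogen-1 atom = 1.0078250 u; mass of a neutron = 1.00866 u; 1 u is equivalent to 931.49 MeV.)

Pb-208: Σm = 82(1.0078250) + 126(1.00866) = 209.7328100 u; Δm = 1.7561600 u; E_B = 1635.845 MeV; E_B/A = 7.8646 MeV
U-238: Σm = 92(1.0078250) + 146(1.00866) = 239.9842600 u; Δm = 1.9334720 u; E_B = 1801.0 MeV; E_B/A = 7.567 MeV
Pb-208 has the higher binding energy per nucleon, so it is the more tightly bound nucleus.

Pb-208; 7.86 MeV/nucleon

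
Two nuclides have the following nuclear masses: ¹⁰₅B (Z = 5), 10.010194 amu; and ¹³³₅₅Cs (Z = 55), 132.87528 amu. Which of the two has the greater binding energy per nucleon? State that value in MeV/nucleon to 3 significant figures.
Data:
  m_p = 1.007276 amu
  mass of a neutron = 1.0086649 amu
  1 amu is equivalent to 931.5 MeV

¹⁰₅B: Σm = 5(1.007276) + 5(1.0086649) = 10.0797045 amu; Δm = 0.0695105 amu; E_B = 64.749 MeV; E_B/A = 6.4749 MeV
¹³³₅₅Cs: Σm = 55(1.007276) + 78(1.0086649) = 134.0760422 amu; Δm = 1.2007622 amu; E_B = 1118.5 MeV; E_B/A = 8.410 MeV
¹³³₅₅Cs has the higher binding energy per nucleon, so it is the more tightly bound nucleus.

¹³³₅₅Cs; 8.41 MeV/nucleon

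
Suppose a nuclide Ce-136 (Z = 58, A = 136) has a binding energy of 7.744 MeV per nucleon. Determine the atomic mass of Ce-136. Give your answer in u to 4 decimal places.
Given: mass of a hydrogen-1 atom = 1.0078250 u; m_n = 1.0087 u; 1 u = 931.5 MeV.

Total binding energy = 136 × 7.744 = 1053.184 MeV
Mass defect = 1053.184 MeV / (931.5 MeV/u) = 1.130632 u
Constituent mass = 58(1.0078250) + 78(1.0087) = 137.1324500 u
Atomic mass = 137.1324500 − 1.130632 = 136.0018180 u ≈ 136.0018 u (to 4 decimal places)

136.0018 u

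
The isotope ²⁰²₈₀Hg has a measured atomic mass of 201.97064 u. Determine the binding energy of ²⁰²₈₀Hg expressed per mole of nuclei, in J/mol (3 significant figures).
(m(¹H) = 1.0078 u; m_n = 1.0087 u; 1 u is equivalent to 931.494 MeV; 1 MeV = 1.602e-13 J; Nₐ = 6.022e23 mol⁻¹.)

1.54e+14 J/mol

With 80 protons and 122 neutrons (A = 202):
Σm = 80·m(¹H) + 122·m_n = 80.6240 + 123.0614 = 203.6854 u
The mass defect is 203.6854 − 201.97064 = 1.71476 u.
Converting to energy: 1.71476 u × 931.494 MeV/u = 1597.29 MeV
Per nucleus in joules: 1597.29 MeV × 1.602e-13 J/MeV = 2.5589e-10 J
Per mole: 2.5589e-10 J × 6.022e23 mol⁻¹ = 1.5410e+14 J/mol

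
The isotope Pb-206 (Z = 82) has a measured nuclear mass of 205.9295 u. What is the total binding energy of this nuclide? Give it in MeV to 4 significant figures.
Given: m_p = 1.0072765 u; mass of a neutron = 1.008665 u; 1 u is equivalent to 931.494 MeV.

Z = 82, so N = A − Z = 206 − 82 = 124.
Σm = 82·m_p + 124·m_n = 82.5966730 + 125.074460 = 207.6711330 u
The mass defect is 207.6711330 − 205.9295 = 1.7416330 u.
E_B = 1.7416330 × 931.494 = 1622.32 MeV

1622 MeV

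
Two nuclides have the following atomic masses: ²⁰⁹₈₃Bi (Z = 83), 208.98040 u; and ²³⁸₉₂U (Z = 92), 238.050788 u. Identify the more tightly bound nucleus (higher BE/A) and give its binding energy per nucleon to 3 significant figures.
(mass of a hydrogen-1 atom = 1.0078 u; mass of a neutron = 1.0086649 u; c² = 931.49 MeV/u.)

²⁰⁹₈₃Bi; 7.84 MeV/nucleon

²⁰⁹₈₃Bi: Σm = 83(1.0078) + 126(1.0086649) = 210.7391774 u; Δm = 1.7587774 u; E_B = 1638.3 MeV; E_B/A = 7.839 MeV
²³⁸₉₂U: Σm = 92(1.0078) + 146(1.0086649) = 239.9826754 u; Δm = 1.9318874 u; E_B = 1799.5 MeV; E_B/A = 7.561 MeV
²⁰⁹₈₃Bi has the higher binding energy per nucleon, so it is the more tightly bound nucleus.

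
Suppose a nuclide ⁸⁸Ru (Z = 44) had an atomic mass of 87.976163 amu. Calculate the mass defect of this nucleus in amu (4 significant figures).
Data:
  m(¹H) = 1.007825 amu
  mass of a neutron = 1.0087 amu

0.7509 amu

Z = 44, so N = A − Z = 88 − 44 = 44.
Σm = 44·m(¹H) + 44·m_n = 44.344300 + 44.3828 = 88.727100 amu
Mass defect Δm = 88.727100 − 87.976163 = 0.750937 amu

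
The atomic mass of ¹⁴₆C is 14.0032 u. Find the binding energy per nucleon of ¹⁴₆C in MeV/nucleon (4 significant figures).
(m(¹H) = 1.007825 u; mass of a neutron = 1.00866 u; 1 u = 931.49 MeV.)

7.520 MeV/nucleon

Total constituent mass: 6 × 1.007825 + 8 × 1.00866 = 14.116230 u
Mass defect Δm = 14.116230 − 14.0032 = 0.113030 u
E_B = 0.113030 × 931.49 = 105.286 MeV
Dividing by A = 14 gives 7.520 MeV per nucleon.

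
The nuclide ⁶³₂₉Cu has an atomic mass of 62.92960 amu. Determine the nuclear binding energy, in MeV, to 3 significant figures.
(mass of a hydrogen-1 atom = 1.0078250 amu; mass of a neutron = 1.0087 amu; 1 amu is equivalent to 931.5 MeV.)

552 MeV

Σm = 29·m(¹H) + 34·m_n = 29.2269250 + 34.2958 = 63.5227250 amu
Δm = 63.5227250 − 62.92960 = 0.5931250 amu
Binding energy = Δm·c² = 0.5931250 × 931.5 MeV/amu = 552.496 MeV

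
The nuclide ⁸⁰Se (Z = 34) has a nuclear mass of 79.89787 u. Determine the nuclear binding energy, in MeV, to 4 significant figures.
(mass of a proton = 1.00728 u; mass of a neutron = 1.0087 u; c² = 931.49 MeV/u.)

698.5 MeV

Total constituent mass: 34 × 1.00728 + 46 × 1.0087 = 80.64772 u
Δm = 80.64772 − 79.89787 = 0.74985 u
E_B = 0.74985 × 931.49 = 698.478 MeV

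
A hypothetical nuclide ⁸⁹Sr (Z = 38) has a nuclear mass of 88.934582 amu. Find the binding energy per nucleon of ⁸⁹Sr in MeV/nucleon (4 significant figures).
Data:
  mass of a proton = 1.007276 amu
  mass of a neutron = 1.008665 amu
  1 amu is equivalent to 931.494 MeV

8.204 MeV/nucleon

Z = 38, so N = A − Z = 89 − 38 = 51.
Σm = 38·m_p + 51·m_n = 38.276488 + 51.441915 = 89.718403 amu
The mass defect is 89.718403 − 88.934582 = 0.783821 amu.
Binding energy = Δm·c² = 0.783821 × 931.494 MeV/amu = 730.125 MeV
BE/A = 730.125 MeV / 89 = 8.204 MeV/nucleon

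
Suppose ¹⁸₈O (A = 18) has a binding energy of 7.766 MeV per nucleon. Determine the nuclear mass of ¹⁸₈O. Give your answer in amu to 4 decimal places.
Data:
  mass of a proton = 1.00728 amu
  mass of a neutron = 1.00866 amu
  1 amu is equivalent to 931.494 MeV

17.9948 amu

Total binding energy = 18 × 7.766 = 139.788 MeV
Mass defect = 139.788 MeV / (931.494 MeV/amu) = 0.150069 amu
Constituent mass = 8(1.00728) + 10(1.00866) = 18.14484 amu
Nuclear mass = 18.14484 − 0.150069 = 17.994771 amu ≈ 17.9948 amu (to 4 decimal places)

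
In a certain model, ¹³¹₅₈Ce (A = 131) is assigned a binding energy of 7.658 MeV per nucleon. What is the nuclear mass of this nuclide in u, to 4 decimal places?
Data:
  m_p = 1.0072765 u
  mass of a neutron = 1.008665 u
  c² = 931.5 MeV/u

130.9776 u

Total binding energy = 131 × 7.658 = 1003.198 MeV
Mass defect = 1003.198 MeV / (931.5 MeV/u) = 1.076970 u
Constituent mass = 58(1.0072765) + 73(1.008665) = 132.0545820 u
Nuclear mass = 132.0545820 − 1.076970 = 130.9776120 u ≈ 130.9776 u (to 4 decimal places)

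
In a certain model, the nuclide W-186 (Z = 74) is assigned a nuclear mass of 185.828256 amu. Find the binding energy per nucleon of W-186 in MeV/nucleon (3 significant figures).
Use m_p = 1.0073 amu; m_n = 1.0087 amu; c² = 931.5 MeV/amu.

The nucleus contains 74 protons and 186 − 74 = 112 neutrons.
Mass of separated nucleons = 74(1.0073) + 112(1.0087) = 74.5402 + 112.9744 = 187.5146 amu
The mass defect is 187.5146 − 185.828256 = 1.686344 amu.
E_B = 1.686344 × 931.5 = 1570.83 MeV
Per nucleon: 1570.83 / 186 = 8.445 MeV

8.45 MeV/nucleon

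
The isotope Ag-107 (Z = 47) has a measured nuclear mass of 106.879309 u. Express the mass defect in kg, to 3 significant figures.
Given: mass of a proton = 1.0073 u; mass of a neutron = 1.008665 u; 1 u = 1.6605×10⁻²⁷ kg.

The nucleus contains 47 protons and 107 − 47 = 60 neutrons.
Total constituent mass: 47 × 1.0073 + 60 × 1.008665 = 107.863000 u
Mass defect Δm = 107.863000 − 106.879309 = 0.983691 u
In SI units: 0.983691 u × 1.6605×10⁻²⁷ kg/u = 1.6334e-27 kg

1.63e-27 kg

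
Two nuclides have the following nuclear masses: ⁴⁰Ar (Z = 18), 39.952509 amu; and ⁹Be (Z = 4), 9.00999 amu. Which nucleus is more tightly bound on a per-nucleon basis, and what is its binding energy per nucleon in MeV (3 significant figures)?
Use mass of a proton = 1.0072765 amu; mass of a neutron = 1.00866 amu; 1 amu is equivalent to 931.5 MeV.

⁴⁰Ar: Σm = 18(1.0072765) + 22(1.00866) = 40.3214970 amu; Δm = 0.3689880 amu; E_B = 343.71 MeV; E_B/A = 8.593 MeV
⁹Be: Σm = 4(1.0072765) + 5(1.00866) = 9.0724060 amu; Δm = 0.0624160 amu; E_B = 58.141 MeV; E_B/A = 6.460 MeV
⁴⁰Ar has the higher binding energy per nucleon, so it is the more tightly bound nucleus.

⁴⁰Ar; 8.59 MeV/nucleon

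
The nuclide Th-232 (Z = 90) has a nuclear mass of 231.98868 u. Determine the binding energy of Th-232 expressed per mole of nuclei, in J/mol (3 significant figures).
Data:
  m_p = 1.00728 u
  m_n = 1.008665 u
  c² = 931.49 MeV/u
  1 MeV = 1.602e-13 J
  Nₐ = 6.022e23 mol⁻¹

The nucleus contains 90 protons and 232 − 90 = 142 neutrons.
Σm = 90·m_p + 142·m_n = 90.65520 + 143.230430 = 233.885630 u
The mass defect is 233.885630 − 231.98868 = 1.896950 u.
Converting to energy: 1.896950 u × 931.49 MeV/u = 1766.99 MeV
Per nucleus in joules: 1766.99 MeV × 1.602e-13 J/MeV = 2.8307e-10 J
Per mole: 2.8307e-10 J × 6.022e23 mol⁻¹ = 1.7046e+14 J/mol

1.70e+14 J/mol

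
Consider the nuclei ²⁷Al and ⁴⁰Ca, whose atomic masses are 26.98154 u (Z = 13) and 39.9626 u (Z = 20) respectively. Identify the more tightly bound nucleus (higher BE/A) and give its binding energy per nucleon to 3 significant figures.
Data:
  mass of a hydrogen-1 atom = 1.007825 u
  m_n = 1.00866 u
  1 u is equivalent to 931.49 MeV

⁴⁰Ca; 8.55 MeV/nucleon

²⁷Al: Σm = 13(1.007825) + 14(1.00866) = 27.222965 u; Δm = 0.241425 u; E_B = 224.88 MeV; E_B/A = 8.329 MeV
⁴⁰Ca: Σm = 20(1.007825) + 20(1.00866) = 40.329700 u; Δm = 0.367100 u; E_B = 341.95 MeV; E_B/A = 8.549 MeV
⁴⁰Ca has the higher binding energy per nucleon, so it is the more tightly bound nucleus.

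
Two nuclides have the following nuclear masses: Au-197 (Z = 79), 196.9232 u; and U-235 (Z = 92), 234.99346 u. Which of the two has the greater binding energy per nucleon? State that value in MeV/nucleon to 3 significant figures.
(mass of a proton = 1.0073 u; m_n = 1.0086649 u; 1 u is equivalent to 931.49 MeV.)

Au-197: Σm = 79(1.0073) + 118(1.0086649) = 198.5991582 u; Δm = 1.6759582 u; E_B = 1561.14 MeV; E_B/A = 7.9246 MeV
U-235: Σm = 92(1.0073) + 143(1.0086649) = 236.9106807 u; Δm = 1.9172207 u; E_B = 1785.87 MeV; E_B/A = 7.599 MeV
Au-197 has the higher binding energy per nucleon, so it is the more tightly bound nucleus.

Au-197; 7.92 MeV/nucleon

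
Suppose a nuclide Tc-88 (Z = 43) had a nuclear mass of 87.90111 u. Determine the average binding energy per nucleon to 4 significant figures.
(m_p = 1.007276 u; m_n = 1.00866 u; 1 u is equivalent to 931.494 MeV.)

With 43 protons and 45 neutrons (A = 88):
Mass of separated nucleons = 43(1.007276) + 45(1.00866) = 43.312868 + 45.38970 = 88.702568 u
Δm = 88.702568 − 87.90111 = 0.801458 u
Converting to energy: 0.801458 u × 931.494 MeV/u = 746.553 MeV
Per nucleon: 746.553 / 88 = 8.484 MeV

8.484 MeV/nucleon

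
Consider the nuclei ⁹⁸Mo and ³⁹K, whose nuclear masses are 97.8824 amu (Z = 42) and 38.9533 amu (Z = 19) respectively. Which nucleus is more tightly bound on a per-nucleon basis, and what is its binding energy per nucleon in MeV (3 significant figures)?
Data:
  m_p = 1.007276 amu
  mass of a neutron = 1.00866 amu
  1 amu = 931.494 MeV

⁹⁸Mo: Σm = 42(1.007276) + 56(1.00866) = 98.790552 amu; Δm = 0.908152 amu; E_B = 845.94 MeV; E_B/A = 8.632 MeV
³⁹K: Σm = 19(1.007276) + 20(1.00866) = 39.311444 amu; Δm = 0.358144 amu; E_B = 333.61 MeV; E_B/A = 8.554 MeV
⁹⁸Mo has the higher binding energy per nucleon, so it is the more tightly bound nucleus.

⁹⁸Mo; 8.63 MeV/nucleon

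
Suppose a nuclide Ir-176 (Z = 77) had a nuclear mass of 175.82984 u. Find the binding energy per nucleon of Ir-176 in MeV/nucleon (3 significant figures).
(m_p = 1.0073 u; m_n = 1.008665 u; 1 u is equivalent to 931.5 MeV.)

8.42 MeV/nucleon

The nucleus contains 77 protons and 176 − 77 = 99 neutrons.
Mass of separated nucleons = 77(1.0073) + 99(1.008665) = 77.5621 + 99.857835 = 177.419935 u
Δm = 177.419935 − 175.82984 = 1.590095 u
Converting to energy: 1.590095 u × 931.5 MeV/u = 1481.17 MeV
Per nucleon: 1481.17 / 176 = 8.416 MeV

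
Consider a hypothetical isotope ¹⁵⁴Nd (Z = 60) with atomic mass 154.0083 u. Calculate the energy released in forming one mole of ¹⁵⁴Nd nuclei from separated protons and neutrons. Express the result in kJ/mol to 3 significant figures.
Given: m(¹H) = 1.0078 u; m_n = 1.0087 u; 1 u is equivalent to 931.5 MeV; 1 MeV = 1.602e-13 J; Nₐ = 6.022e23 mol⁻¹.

1.15e+11 kJ/mol

With 60 protons and 94 neutrons (A = 154):
Σm = 60·m(¹H) + 94·m_n = 60.4680 + 94.8178 = 155.2858 u
Δm = 155.2858 − 154.0083 = 1.2775 u
E_B = 1.2775 × 931.5 = 1189.99 MeV
Per nucleus in joules: 1189.99 MeV × 1.602e-13 J/MeV = 1.9064e-10 J
Per mole: 1.9064e-10 J × 6.022e23 mol⁻¹ = 1.1480e+14 J/mol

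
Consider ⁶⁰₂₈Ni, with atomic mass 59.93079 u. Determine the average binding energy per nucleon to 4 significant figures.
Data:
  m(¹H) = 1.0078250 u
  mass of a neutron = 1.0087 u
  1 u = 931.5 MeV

8.798 MeV/nucleon

Z = 28, so N = A − Z = 60 − 28 = 32.
Σm = 28·m(¹H) + 32·m_n = 28.2191000 + 32.2784 = 60.4975000 u
Δm = 60.4975000 − 59.93079 = 0.5667100 u
Converting to energy: 0.5667100 u × 931.5 MeV/u = 527.890 MeV
Dividing by A = 60 gives 8.798 MeV per nucleon.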